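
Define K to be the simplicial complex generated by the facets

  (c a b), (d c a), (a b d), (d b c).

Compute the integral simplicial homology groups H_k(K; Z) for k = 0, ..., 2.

H_0 = Z,  H_1 = 0,  H_2 = Z.

Fix the vertex order a < b < c < d and write every simplex with vertices in increasing order. Then dim K = 2 and the simplices of K are:

  0-simplices (4): a, b, c, d
  1-simplices (6): ab, ac, ad, bc, bd, cd
  2-simplices (4): abc, abd, acd, bcd

Hence C_0 ≅ Z^4, C_1 ≅ Z^6, C_2 ≅ Z^4.

The boundary map ∂_1: C_1 → C_0 is given by ∂[p,q] = [q] − [p].
The 4×6 boundary matrix has rank 3 and Smith normal form diag(1,1,1).

Boundary ∂_2: C_2 → C_1 sends each 2-simplex [p,q,r] to [q,r] − [p,r] + [p,q]. For instance
  ∂bcd = cd − bd + bc,
  ∂acd = cd − ad + ac.
As a 6×4 matrix over Z this has rank 3, with invariant factors (1,1,1).

Computing H_k = (kernel of ∂_k) / (image of ∂_{k+1}):

  H_0: rank C_0 − rank ∂_1 = 4 − 3 = 1, and the invariant factors of ∂_1 are all 1, so H_0 ≅ Z.
  H_1: rank ker ∂_1 − rank ∂_2 = (6 − 3) − 3 = 0, and the invariant factors of ∂_2 are all 1, so H_1 ≅ 0.
  H_2: rank ker ∂_2 − rank ∂_3 = (4 − 3) − 0 = 1, and there is no ∂_3, so H_2 ≅ Z.

As a check, the Euler characteristic is 4 − 6 + 4 = 2, which agrees with 1 − 0 + 1 = 2.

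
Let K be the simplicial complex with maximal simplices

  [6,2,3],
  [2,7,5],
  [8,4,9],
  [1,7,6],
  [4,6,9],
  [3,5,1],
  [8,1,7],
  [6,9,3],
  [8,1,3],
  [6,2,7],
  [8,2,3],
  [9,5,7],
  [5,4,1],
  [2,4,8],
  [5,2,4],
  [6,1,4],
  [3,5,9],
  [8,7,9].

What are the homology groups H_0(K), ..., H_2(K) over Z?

We work with the vertex ordering 1 < 2 < 3 < 4 < 5 < 6 < 7 < 8 < 9. The simplices of K, each written with vertices in increasing order, are:

  0-simplices (9): [1], [2], [3], [4], [5], [6], [7], [8], [9]
  1-simplices (27): (27 of them)
  2-simplices (18): [1,3,5], [1,3,8], [1,4,5], [1,4,6], [1,6,7], [1,7,8], [2,3,6], [2,3,8], [2,4,5], [2,4,8], [2,5,7], [2,6,7], [3,5,9], [3,6,9], [4,6,9], [4,8,9], [5,7,9], [7,8,9]

so the chain groups are C_0 ≅ Z^9, C_1 ≅ Z^27, C_2 ≅ Z^18.

The boundary map ∂_1: C_1 → C_0 maps an edge to its endpoints' difference, ∂[p,q] = q − p. For instance
  ∂[6,9] = [9] − [6].
This gives a 9×27 integer matrix of rank 8; reducing to Smith normal form yields diagonal entries (1,1,1,1,1,1,1,1).

The boundary map ∂_2: C_2 → C_1 sends each 2-simplex [p,q,r] to [q,r] − [p,r] + [p,q]. For instance
  ∂[2,4,5] = [4,5] − [2,5] + [2,4],
  ∂[4,8,9] = [8,9] − [4,9] + [4,8].
The 27×18 boundary matrix has rank 17 and Smith normal form diag(1,1,1,1,1,1,1,1,1,1,1,1,1,1,1,1,1).

Computing H_k = (kernel of ∂_k) / (image of ∂_{k+1}):

  H_0: rank C_0 − rank ∂_1 = 9 − 8 = 1, and the invariant factors of ∂_1 are all 1, so H_0 = Z.
  H_1: rank ker ∂_1 − rank ∂_2 = (27 − 8) − 17 = 2, and the invariant factors of ∂_2 are all 1, so H_1 = Z^2.
  H_2: rank ker ∂_2 − rank ∂_3 = (18 − 17) − 0 = 1, and there is no ∂_3, so H_2 = Z.

As a check, the Euler characteristic is 9 − 27 + 18 = 0, which agrees with 1 − 2 + 1 = 0.
(K is a triangulation of the torus T^2.)

H_0 ≅ Z,  H_1 ≅ Z^2,  H_2 ≅ Z.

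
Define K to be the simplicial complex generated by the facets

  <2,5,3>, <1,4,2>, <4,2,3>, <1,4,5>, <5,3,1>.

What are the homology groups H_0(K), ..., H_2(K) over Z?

We work with the vertex ordering 1 < 2 < 3 < 4 < 5. The simplices of K, each written with vertices in increasing order, are:

  0-simplices (5): [1], [2], [3], [4], [5]
  1-simplices (10): [1,2], [1,3], [1,4], [1,5], [2,3], [2,4], [2,5], [3,4], [3,5], [4,5]
  2-simplices (5): [1,2,4], [1,3,5], [1,4,5], [2,3,4], [2,3,5]

so the chain groups are C_0 ≅ Z^5, C_1 ≅ Z^10, C_2 ≅ Z^5.

∂_1: C_1 → C_0 is given by ∂[p,q] = [q] − [p].
This gives a 5×10 integer matrix of rank 4; reducing to Smith normal form yields diagonal entries (1,1,1,1).

∂_2: C_2 → C_1 acts by ∂[p,q,r] = [q,r] − [p,r] + [p,q]. For instance
  ∂[2,3,5] = [3,5] − [2,5] + [2,3],
  ∂[1,3,5] = [3,5] − [1,5] + [1,3].
This gives a 10×5 integer matrix of rank 5; reducing to Smith normal form yields diagonal entries (1,1,1,1,1).

Now H_k = ker ∂_k / im ∂_{k+1}, so:

  H_0: rank C_0 − rank ∂_1 = 5 − 4 = 1, and the invariant factors of ∂_1 are all 1, so H_0 = Z.
  H_1: rank ker ∂_1 − rank ∂_2 = (10 − 4) − 5 = 1, and the invariant factors of ∂_2 are all 1, so H_1 = Z.
  H_2: rank ker ∂_2 − rank ∂_3 = (5 − 5) − 0 = 0, and there is no ∂_3, so H_2 = 0.

(K is a triangulation of the Möbius band.)

H_0 ≅ Z,  H_1 ≅ Z,  H_2 = 0.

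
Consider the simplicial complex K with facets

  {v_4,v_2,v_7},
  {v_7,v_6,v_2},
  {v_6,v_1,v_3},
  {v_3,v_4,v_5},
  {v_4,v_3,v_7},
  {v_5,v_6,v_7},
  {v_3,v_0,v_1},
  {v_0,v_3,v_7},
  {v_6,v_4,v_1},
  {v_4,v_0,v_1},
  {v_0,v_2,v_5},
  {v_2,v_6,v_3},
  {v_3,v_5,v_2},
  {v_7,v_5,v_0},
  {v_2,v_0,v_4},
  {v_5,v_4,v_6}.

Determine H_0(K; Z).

H_0 = Z.

We work with the vertex ordering v_0 < v_1 < v_2 < v_3 < v_4 < v_5 < v_6 < v_7. The simplices of K, each written with vertices in increasing order, are:

  0-simplices (8): [v_0], [v_1], [v_2], [v_3], [v_4], [v_5], [v_6], [v_7]
  1-simplices (24): (24 of them)
  2-simplices (16): (16 of them)

giving chain groups C_0 ≅ Z^8, C_1 ≅ Z^24, C_2 ≅ Z^16.

Boundary ∂_1: C_1 → C_0 is given by ∂[p,q] = [q] − [p]. For instance
  ∂[v_0,v_4] = [v_4] − [v_0].
This gives a 8×24 integer matrix of rank 7; reducing to Smith normal form yields diagonal entries (1,1,1,1,1,1,1).

Boundary ∂_2: C_2 → C_1 maps a triangle to the signed sum of its edges. For instance
  ∂[v_0,v_2,v_5] = [v_2,v_5] − [v_0,v_5] + [v_0,v_2],
  ∂[v_2,v_6,v_7] = [v_6,v_7] − [v_2,v_7] + [v_2,v_6].
This gives a 24×16 integer matrix of rank 15; reducing to Smith normal form yields diagonal entries (1,1,1,1,1,1,1,1,1,1,1,1,1,1,1).

Reading off H_k = ker ∂_k / im ∂_{k+1}:

  H_0: rank C_0 − rank ∂_1 = 8 − 7 = 1, and the invariant factors of ∂_1 are all 1, so H_0 ≅ Z.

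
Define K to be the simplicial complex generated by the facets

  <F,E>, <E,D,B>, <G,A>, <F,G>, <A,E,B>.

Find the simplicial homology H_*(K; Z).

H_0 ≅ Z,  H_1 ≅ Z,  H_2 = 0.

Take the total order A < B < D < E < F < G on the vertex set. Then K (dimension 2) consists of the simplices:

  0-simplices (6): A, B, D, E, F, G
  1-simplices (8): AB, AE, AG, BD, BE, DE, EF, FG
  2-simplices (2): ABE, BDE

giving chain groups C_0 ≅ Z^6, C_1 ≅ Z^8, C_2 ≅ Z^2.

Boundary ∂_1: C_1 → C_0 sends each edge [p,q] (with p < q) to q − p. For instance
  ∂BE = E − B.
The 6×8 boundary matrix has rank 5 and Smith normal form diag(1,1,1,1,1).

Boundary ∂_2: C_2 → C_1 acts by ∂[p,q,r] = [q,r] − [p,r] + [p,q]. For instance
  ∂BDE = DE − BE + BD,
  ∂ABE = BE − AE + AB.
This gives a 8×2 integer matrix of rank 2; reducing to Smith normal form yields diagonal entries (1,1).

From H_k ≅ ker(∂_k) / im(∂_{k+1}) we obtain:

  H_0: rank C_0 − rank ∂_1 = 6 − 5 = 1, and the invariant factors of ∂_1 are all 1, so H_0 = Z.
  H_1: rank ker ∂_1 − rank ∂_2 = (8 − 5) − 2 = 1, and the invariant factors of ∂_2 are all 1, so H_1 = Z.
  H_2: rank ker ∂_2 − rank ∂_3 = (2 − 2) − 0 = 0, and there is no ∂_3, so H_2 = 0.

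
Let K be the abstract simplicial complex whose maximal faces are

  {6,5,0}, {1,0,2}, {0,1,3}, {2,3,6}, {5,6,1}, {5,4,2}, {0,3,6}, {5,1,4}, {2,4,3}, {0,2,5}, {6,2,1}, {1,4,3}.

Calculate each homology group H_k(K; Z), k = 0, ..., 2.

Fix the vertex order 0 < 1 < 2 < 3 < 4 < 5 < 6 and write every simplex with vertices in increasing order. Then dim K = 2 and the simplices of K are:

  0-simplices (7): [0], [1], [2], [3], [4], [5], [6]
  1-simplices (18): [0,1], [0,2], [0,3], [0,5], [0,6], [1,2], [1,3], [1,4], [1,5], [1,6], [2,3], [2,4], [2,5], [2,6], [3,4], [3,6], [4,5], [5,6]
  2-simplices (12): [0,1,2], [0,1,3], [0,2,5], [0,3,6], [0,5,6], [1,2,6], [1,3,4], [1,4,5], [1,5,6], [2,3,4], [2,3,6], [2,4,5]

so the chain groups are C_0 ≅ Z^7, C_1 ≅ Z^18, C_2 ≅ Z^12.

Boundary ∂_1: C_1 → C_0 sends each edge [p,q] (with p < q) to q − p. For instance
  ∂[0,3] = [3] − [0].
The 7×18 boundary matrix has rank 6 and Smith normal form diag(1,1,1,1,1,1).

The boundary map ∂_2: C_2 → C_1 maps a triangle to the signed sum of its edges. For instance
  ∂[0,1,2] = [1,2] − [0,2] + [0,1],
  ∂[0,3,6] = [3,6] − [0,6] + [0,3].
This gives a 18×12 integer matrix of rank 12; reducing to Smith normal form yields diagonal entries (1,1,1,1,1,1,1,1,1,1,1,2).

Now H_k = ker ∂_k / im ∂_{k+1}, so:

  H_0: rank C_0 − rank ∂_1 = 7 − 6 = 1, and the invariant factors of ∂_1 are all 1, so H_0 = Z.
  H_1: rank ker ∂_1 − rank ∂_2 = (18 − 6) − 12 = 0, and ∂_2 has invariant factor 2 > 1, so H_1 = Z/2.
  H_2: rank ker ∂_2 − rank ∂_3 = (12 − 12) − 0 = 0, and there is no ∂_3, so H_2 = 0.

As a check, the Euler characteristic is 7 − 18 + 12 = 1, which agrees with 1 − 0 + 0 = 1.

H_0 ≅ Z,  H_1 ≅ Z/2,  H_2 = 0.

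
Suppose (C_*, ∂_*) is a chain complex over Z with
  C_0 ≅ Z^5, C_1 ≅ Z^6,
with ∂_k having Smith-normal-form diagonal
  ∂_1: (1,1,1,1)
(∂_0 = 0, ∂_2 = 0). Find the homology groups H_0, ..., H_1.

H_0: b_0 = 5 − 0 − 4 = 1; torsion from ∂_1 factors > 1: none. So H_0 = Z.
H_1: b_1 = 6 − 4 − 0 = 2; torsion from ∂_2 factors > 1: none. So H_1 = Z^2.

H_0 = Z,  H_1 = Z^2.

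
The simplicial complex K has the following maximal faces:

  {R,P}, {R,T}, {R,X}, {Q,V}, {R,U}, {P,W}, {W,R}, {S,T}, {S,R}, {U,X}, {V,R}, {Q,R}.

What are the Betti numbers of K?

b_0 = 1, b_1 = 4.

Fix the vertex order P < Q < R < S < T < U < V < W < X and write every simplex with vertices in increasing order. Then dim K = 1 and the simplices of K are:

  0-simplices (9): P, Q, R, S, T, U, V, W, X
  1-simplices (12): PR, PW, QR, QV, RS, RT, RU, RV, RW, RX, ST, UX

Hence C_0 ≅ Z^9, C_1 ≅ Z^12.

∂_1: C_1 → C_0 sends each edge [p,q] (with p < q) to q − p.
As a 9×12 matrix over Z this has rank 8, with invariant factors (1,1,1,1,1,1,1,1).

From H_k ≅ ker(∂_k) / im(∂_{k+1}) we obtain:

  H_0: rank C_0 − rank ∂_1 = 9 − 8 = 1, and the invariant factors of ∂_1 are all 1, so H_0 ≅ Z.
  H_1: rank ker ∂_1 − rank ∂_2 = (12 − 8) − 0 = 4, and there is no ∂_2, so H_1 ≅ Z^4.

As a check, the Euler characteristic is 9 − 12 = -3, which agrees with 1 − 4 = -3.

Hence the Betti numbers are b_0 = 1, b_1 = 4.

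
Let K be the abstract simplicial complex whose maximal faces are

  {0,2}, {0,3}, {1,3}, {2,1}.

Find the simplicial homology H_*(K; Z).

Fix the vertex order 0 < 1 < 2 < 3 and write every simplex with vertices in increasing order. Then dim K = 1 and the simplices of K are:

  0-simplices (4): [0], [1], [2], [3]
  1-simplices (4): [0,2], [0,3], [1,2], [1,3]

so the chain groups are C_0 ≅ Z^4, C_1 ≅ Z^4.

Boundary ∂_1: C_1 → C_0 sends each edge [p,q] (with p < q) to q − p. For instance
  ∂[0,3] = [3] − [0].
The resulting 4×4 matrix has rank 3, and its Smith normal form has invariant factors (1,1,1).

Computing H_k = (kernel of ∂_k) / (image of ∂_{k+1}):

  H_0: rank C_0 − rank ∂_1 = 4 − 3 = 1, and the invariant factors of ∂_1 are all 1, so H_0 ≅ Z.
  H_1: rank ker ∂_1 − rank ∂_2 = (4 − 3) − 0 = 1, and there is no ∂_2, so H_1 ≅ Z.

H_0 = Z,  H_1 = Z.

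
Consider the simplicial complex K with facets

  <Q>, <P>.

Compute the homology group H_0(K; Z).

H_0 ≅ Z^2.

K has 2 vertices.
rank ∂_0 = 0, rank ∂_1 = 0 ⇒ b_0 = 2 − 0 − 0 = 2. So H_0 = Z^2.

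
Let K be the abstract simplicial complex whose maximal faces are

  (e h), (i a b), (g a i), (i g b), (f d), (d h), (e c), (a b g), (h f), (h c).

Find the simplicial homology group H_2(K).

H_2 = Z.

Take the total order a < b < c < d < e < f < g < h < i on the vertex set. Then K (dimension 2) consists of the simplices:

  0-simplices (9): a, b, c, d, e, f, g, h, i
  1-simplices (12): ab, ag, ai, bg, bi, ce, ch, df, dh, eh, fh, gi
  2-simplices (4): abg, abi, agi, bgi

Hence C_0 ≅ Z^9, C_1 ≅ Z^12, C_2 ≅ Z^4.

The boundary map ∂_1: C_1 → C_0 is given by ∂[p,q] = [q] − [p]. For instance
  ∂bi = i − b.
As a 9×12 matrix over Z this has rank 7, with invariant factors (1,1,1,1,1,1,1).

The boundary map ∂_2: C_2 → C_1 acts by ∂[p,q,r] = [q,r] − [p,r] + [p,q]. For instance
  ∂abi = bi − ai + ab,
  ∂agi = gi − ai + ag.
The 12×4 boundary matrix has rank 3 and Smith normal form diag(1,1,1).

Now H_k = ker ∂_k / im ∂_{k+1}, so:

  H_2: rank ker ∂_2 − rank ∂_3 = (4 − 3) − 0 = 1, and there is no ∂_3, so H_2 ≅ Z.

(K is a triangulation of the disjoint union of the 2-sphere S^2 and a wedge of 2 circles.)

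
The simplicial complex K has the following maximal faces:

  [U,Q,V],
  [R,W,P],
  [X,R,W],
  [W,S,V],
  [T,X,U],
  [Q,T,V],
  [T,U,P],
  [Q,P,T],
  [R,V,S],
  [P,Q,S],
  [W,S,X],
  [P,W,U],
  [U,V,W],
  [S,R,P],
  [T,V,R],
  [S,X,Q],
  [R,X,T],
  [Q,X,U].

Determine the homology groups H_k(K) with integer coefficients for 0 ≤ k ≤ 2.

K has 9 vertices, 27 edges, 18 triangles.
rank ∂_0 = 0, rank ∂_1 = 8 ⇒ b_0 = 9 − 0 − 8 = 1; all invariant factors of ∂_1 are 1 so no torsion. So H_0 ≅ Z.
rank ∂_1 = 8, rank ∂_2 = 18 ⇒ b_1 = 27 − 8 − 18 = 1; ∂_2 has invariant factor(s) [2] giving torsion. So H_1 ≅ Z ⊕ Z/2.
rank ∂_2 = 18, rank ∂_3 = 0 ⇒ b_2 = 18 − 18 − 0 = 0. So H_2 ≅ 0.

H_0 = Z,  H_1 = Z ⊕ Z/2,  H_2 = 0.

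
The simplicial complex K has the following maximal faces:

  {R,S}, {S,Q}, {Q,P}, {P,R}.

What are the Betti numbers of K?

b_0 = 1, b_1 = 1.

Take the total order P < Q < R < S on the vertex set. Then K (dimension 1) consists of the simplices:

  0-simplices (4): P, Q, R, S
  1-simplices (4): PQ, PR, QS, RS

so the chain groups are C_0 ≅ Z^4, C_1 ≅ Z^4.

∂_1: C_1 → C_0 maps an edge to its endpoints' difference, ∂[p,q] = q − p.
As a 4×4 matrix over Z this has rank 3, with invariant factors (1,1,1).

Now H_k = ker ∂_k / im ∂_{k+1}, so:

  H_0: rank C_0 − rank ∂_1 = 4 − 3 = 1, and the invariant factors of ∂_1 are all 1, so H_0 = Z.
  H_1: rank ker ∂_1 − rank ∂_2 = (4 − 3) − 0 = 1, and there is no ∂_2, so H_1 = Z.

As a check, the Euler characteristic is 4 − 4 = 0, which agrees with 1 − 1 = 0.

Hence the Betti numbers are b_0 = 1, b_1 = 1.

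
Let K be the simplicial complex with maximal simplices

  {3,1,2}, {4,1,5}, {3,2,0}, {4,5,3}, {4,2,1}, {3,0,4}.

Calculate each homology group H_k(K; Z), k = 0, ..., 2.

Fix the vertex order 0 < 1 < 2 < 3 < 4 < 5 and write every simplex with vertices in increasing order. Then dim K = 2 and the simplices of K are:

  0-simplices (6): [0], [1], [2], [3], [4], [5]
  1-simplices (12): [0,2], [0,3], [0,4], [1,2], [1,3], [1,4], [1,5], [2,3], [2,4], [3,4], [3,5], [4,5]
  2-simplices (6): [0,2,3], [0,3,4], [1,2,3], [1,2,4], [1,4,5], [3,4,5]

so the chain groups are C_0 ≅ Z^6, C_1 ≅ Z^12, C_2 ≅ Z^6.

Boundary ∂_1: C_1 → C_0 is given by ∂[p,q] = [q] − [p]. For instance
  ∂[1,5] = [5] − [1].
As a 6×12 matrix over Z this has rank 5, with invariant factors (1,1,1,1,1).

Boundary ∂_2: C_2 → C_1 sends each 2-simplex [p,q,r] to [q,r] − [p,r] + [p,q]. For instance
  ∂[3,4,5] = [4,5] − [3,5] + [3,4],
  ∂[1,2,3] = [2,3] − [1,3] + [1,2].
The resulting 12×6 matrix has rank 6, and its Smith normal form has invariant factors (1,1,1,1,1,1).

Now H_k = ker ∂_k / im ∂_{k+1}, so:

  H_0: rank C_0 − rank ∂_1 = 6 − 5 = 1, and the invariant factors of ∂_1 are all 1, so H_0 ≅ Z.
  H_1: rank ker ∂_1 − rank ∂_2 = (12 − 5) − 6 = 1, and the invariant factors of ∂_2 are all 1, so H_1 ≅ Z.
  H_2: rank ker ∂_2 − rank ∂_3 = (6 − 6) − 0 = 0, and there is no ∂_3, so H_2 ≅ 0.

H_0 ≅ Z,  H_1 ≅ Z,  H_2 = 0.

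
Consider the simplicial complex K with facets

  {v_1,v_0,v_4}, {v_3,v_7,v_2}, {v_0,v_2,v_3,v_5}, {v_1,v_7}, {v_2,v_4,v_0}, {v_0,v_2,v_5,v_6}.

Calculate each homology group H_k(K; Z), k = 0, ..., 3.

H_0 = Z,  H_1 = Z,  H_2 = 0,  H_3 = 0.

Take the total order v_0 < v_1 < v_2 < v_3 < v_4 < v_5 < v_6 < v_7 on the vertex set. Then K (dimension 3) consists of the simplices:

  0-simplices (8): [v_0], [v_1], [v_2], [v_3], [v_4], [v_5], [v_6], [v_7]
  1-simplices (16): (16 of them)
  2-simplices (10): [v_0,v_1,v_4], [v_0,v_2,v_3], [v_0,v_2,v_4], [v_0,v_2,v_5], [v_0,v_2,v_6], [v_0,v_3,v_5], [v_0,v_5,v_6], [v_2,v_3,v_5], [v_2,v_3,v_7], [v_2,v_5,v_6]
  3-simplices (2): [v_0,v_2,v_3,v_5], [v_0,v_2,v_5,v_6]

so the chain groups are C_0 ≅ Z^8, C_1 ≅ Z^16, C_2 ≅ Z^10, C_3 ≅ Z^2.

The boundary map ∂_1: C_1 → C_0 maps an edge to its endpoints' difference, ∂[p,q] = q − p.
The 8×16 boundary matrix has rank 7 and Smith normal form diag(1,1,1,1,1,1,1).

Boundary ∂_2: C_2 → C_1 acts by ∂[p,q,r] = [q,r] − [p,r] + [p,q]. For instance
  ∂[v_2,v_3,v_7] = [v_3,v_7] − [v_2,v_7] + [v_2,v_3],
  ∂[v_0,v_2,v_5] = [v_2,v_5] − [v_0,v_5] + [v_0,v_2].
The 16×10 boundary matrix has rank 8 and Smith normal form diag(1,1,1,1,1,1,1,1).

∂_3: C_3 → C_2 sends each 3-simplex σ to the alternating sum Σ_i (−1)^i (σ with its i-th vertex removed). For instance
  ∂[v_0,v_2,v_3,v_5] = [v_2,v_3,v_5] − [v_0,v_3,v_5] + [v_0,v_2,v_5] − [v_0,v_2,v_3],
  ∂[v_0,v_2,v_5,v_6] = [v_2,v_5,v_6] − [v_0,v_5,v_6] + [v_0,v_2,v_6] − [v_0,v_2,v_5].
This gives a 10×2 integer matrix of rank 2; reducing to Smith normal form yields diagonal entries (1,1).

Computing H_k = (kernel of ∂_k) / (image of ∂_{k+1}):

  H_0: rank C_0 − rank ∂_1 = 8 − 7 = 1, and the invariant factors of ∂_1 are all 1, so H_0 ≅ Z.
  H_1: rank ker ∂_1 − rank ∂_2 = (16 − 7) − 8 = 1, and the invariant factors of ∂_2 are all 1, so H_1 ≅ Z.
  H_2: rank ker ∂_2 − rank ∂_3 = (10 − 8) − 2 = 0, and the invariant factors of ∂_3 are all 1, so H_2 ≅ 0.
  H_3: rank ker ∂_3 − rank ∂_4 = (2 − 2) − 0 = 0, and there is no ∂_4, so H_3 ≅ 0.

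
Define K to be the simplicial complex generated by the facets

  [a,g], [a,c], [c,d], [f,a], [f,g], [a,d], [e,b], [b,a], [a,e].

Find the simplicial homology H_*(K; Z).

Fix the vertex order a < b < c < d < e < f < g and write every simplex with vertices in increasing order. Then dim K = 1 and the simplices of K are:

  0-simplices (7): a, b, c, d, e, f, g
  1-simplices (9): ab, ac, ad, ae, af, ag, be, cd, fg

so the chain groups are C_0 ≅ Z^7, C_1 ≅ Z^9.

∂_1: C_1 → C_0 is given by ∂[p,q] = [q] − [p]. For instance
  ∂fg = g − f.
The resulting 7×9 matrix has rank 6, and its Smith normal form has invariant factors (1,1,1,1,1,1).

Computing H_k = (kernel of ∂_k) / (image of ∂_{k+1}):

  H_0: rank C_0 − rank ∂_1 = 7 − 6 = 1, and the invariant factors of ∂_1 are all 1, so H_0 = Z.
  H_1: rank ker ∂_1 − rank ∂_2 = (9 − 6) − 0 = 3, and there is no ∂_2, so H_1 = Z^3.

(K is a triangulation of a wedge of 3 circles.)

H_0 ≅ Z,  H_1 ≅ Z^3.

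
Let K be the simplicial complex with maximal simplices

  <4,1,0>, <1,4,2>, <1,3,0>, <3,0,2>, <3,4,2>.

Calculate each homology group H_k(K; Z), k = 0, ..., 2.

H_0 = Z,  H_1 = Z,  H_2 = 0.

We work with the vertex ordering 0 < 1 < 2 < 3 < 4. The simplices of K, each written with vertices in increasing order, are:

  0-simplices (5): [0], [1], [2], [3], [4]
  1-simplices (10): [0,1], [0,2], [0,3], [0,4], [1,2], [1,3], [1,4], [2,3], [2,4], [3,4]
  2-simplices (5): [0,1,3], [0,1,4], [0,2,3], [1,2,4], [2,3,4]

giving chain groups C_0 ≅ Z^5, C_1 ≅ Z^10, C_2 ≅ Z^5.

Boundary ∂_1: C_1 → C_0 maps an edge to its endpoints' difference, ∂[p,q] = q − p.
The 5×10 boundary matrix has rank 4 and Smith normal form diag(1,1,1,1).

The boundary map ∂_2: C_2 → C_1 sends each 2-simplex [p,q,r] to [q,r] − [p,r] + [p,q]. For instance
  ∂[2,3,4] = [3,4] − [2,4] + [2,3],
  ∂[0,2,3] = [2,3] − [0,3] + [0,2].
The resulting 10×5 matrix has rank 5, and its Smith normal form has invariant factors (1,1,1,1,1).

From H_k ≅ ker(∂_k) / im(∂_{k+1}) we obtain:

  H_0: rank C_0 − rank ∂_1 = 5 − 4 = 1, and the invariant factors of ∂_1 are all 1, so H_0 ≅ Z.
  H_1: rank ker ∂_1 − rank ∂_2 = (10 − 4) − 5 = 1, and the invariant factors of ∂_2 are all 1, so H_1 ≅ Z.
  H_2: rank ker ∂_2 − rank ∂_3 = (5 − 5) − 0 = 0, and there is no ∂_3, so H_2 ≅ 0.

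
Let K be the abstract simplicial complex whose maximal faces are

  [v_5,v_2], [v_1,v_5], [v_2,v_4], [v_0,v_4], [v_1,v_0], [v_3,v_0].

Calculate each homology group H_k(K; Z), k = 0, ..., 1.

H_0 ≅ Z,  H_1 ≅ Z.

Fix the vertex order v_0 < v_1 < v_2 < v_3 < v_4 < v_5 and write every simplex with vertices in increasing order. Then dim K = 1 and the simplices of K are:

  0-simplices (6): [v_0], [v_1], [v_2], [v_3], [v_4], [v_5]
  1-simplices (6): [v_0,v_1], [v_0,v_3], [v_0,v_4], [v_1,v_5], [v_2,v_4], [v_2,v_5]

Hence C_0 ≅ Z^6, C_1 ≅ Z^6.

∂_1: C_1 → C_0 sends each edge [p,q] (with p < q) to q − p. For instance
  ∂[v_2,v_5] = [v_5] − [v_2].
This gives a 6×6 integer matrix of rank 5; reducing to Smith normal form yields diagonal entries (1,1,1,1,1).

From H_k ≅ ker(∂_k) / im(∂_{k+1}) we obtain:

  H_0: rank C_0 − rank ∂_1 = 6 − 5 = 1, and the invariant factors of ∂_1 are all 1, so H_0 = Z.
  H_1: rank ker ∂_1 − rank ∂_2 = (6 − 5) − 0 = 1, and there is no ∂_2, so H_1 = Z.

As a check, the Euler characteristic is 6 − 6 = 0, which agrees with 1 − 1 = 0.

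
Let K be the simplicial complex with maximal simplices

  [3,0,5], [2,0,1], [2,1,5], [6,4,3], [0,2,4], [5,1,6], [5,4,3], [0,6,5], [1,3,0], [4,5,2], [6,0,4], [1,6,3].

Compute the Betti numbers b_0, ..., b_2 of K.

b_0 = 1, b_1 = 0, b_2 = 0.

Fix the vertex order 0 < 1 < 2 < 3 < 4 < 5 < 6 and write every simplex with vertices in increasing order. Then dim K = 2 and the simplices of K are:

  0-simplices (7): [0], [1], [2], [3], [4], [5], [6]
  1-simplices (18): [0,1], [0,2], [0,3], [0,4], [0,5], [0,6], [1,2], [1,3], [1,5], [1,6], [2,4], [2,5], [3,4], [3,5], [3,6], [4,5], [4,6], [5,6]
  2-simplices (12): [0,1,2], [0,1,3], [0,2,4], [0,3,5], [0,4,6], [0,5,6], [1,2,5], [1,3,6], [1,5,6], [2,4,5], [3,4,5], [3,4,6]

so the chain groups are C_0 ≅ Z^7, C_1 ≅ Z^18, C_2 ≅ Z^12.

Boundary ∂_1: C_1 → C_0 maps an edge to its endpoints' difference, ∂[p,q] = q − p.
This gives a 7×18 integer matrix of rank 6; reducing to Smith normal form yields diagonal entries (1,1,1,1,1,1).

Boundary ∂_2: C_2 → C_1 acts by ∂[p,q,r] = [q,r] − [p,r] + [p,q]. For instance
  ∂[0,1,2] = [1,2] − [0,2] + [0,1],
  ∂[2,4,5] = [4,5] − [2,5] + [2,4].
This gives a 18×12 integer matrix of rank 12; reducing to Smith normal form yields diagonal entries (1,1,1,1,1,1,1,1,1,1,1,2).

Now H_k = ker ∂_k / im ∂_{k+1}, so:

  H_0: rank C_0 − rank ∂_1 = 7 − 6 = 1, and the invariant factors of ∂_1 are all 1, so H_0 ≅ Z.
  H_1: rank ker ∂_1 − rank ∂_2 = (18 − 6) − 12 = 0, and ∂_2 has invariant factor 2 > 1, so H_1 ≅ Z/2Z.
  H_2: rank ker ∂_2 − rank ∂_3 = (12 − 12) − 0 = 0, and there is no ∂_3, so H_2 ≅ 0.

Hence the Betti numbers are b_0 = 1, b_1 = 0, b_2 = 0.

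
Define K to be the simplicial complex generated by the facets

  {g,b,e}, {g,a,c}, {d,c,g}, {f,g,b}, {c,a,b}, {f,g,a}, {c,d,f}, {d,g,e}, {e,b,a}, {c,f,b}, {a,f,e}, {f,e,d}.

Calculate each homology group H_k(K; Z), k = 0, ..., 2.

H_0 = Z,  H_1 = Z_2,  H_2 = 0.

We work with the vertex ordering a < b < c < d < e < f < g. The simplices of K, each written with vertices in increasing order, are:

  0-simplices (7): a, b, c, d, e, f, g
  1-simplices (18): ab, ac, ae, af, ag, bc, be, bf, bg, cd, cf, cg, de, df, dg, ef, eg, fg
  2-simplices (12): abc, abe, acg, aef, afg, bcf, beg, bfg, cdf, cdg, def, deg

so the chain groups are C_0 ≅ Z^7, C_1 ≅ Z^18, C_2 ≅ Z^12.

Boundary ∂_1: C_1 → C_0 sends each edge [p,q] (with p < q) to q − p. For instance
  ∂af = f − a.
As a 7×18 matrix over Z this has rank 6, with invariant factors (1,1,1,1,1,1).

∂_2: C_2 → C_1 sends each 2-simplex [p,q,r] to [q,r] − [p,r] + [p,q]. For instance
  ∂aef = ef − af + ae,
  ∂afg = fg − ag + af.
As a 18×12 matrix over Z this has rank 12, with invariant factors (1,1,1,1,1,1,1,1,1,1,1,2).

Now H_k = ker ∂_k / im ∂_{k+1}, so:

  H_0: rank C_0 − rank ∂_1 = 7 − 6 = 1, and the invariant factors of ∂_1 are all 1, so H_0 = Z.
  H_1: rank ker ∂_1 − rank ∂_2 = (18 − 6) − 12 = 0, and ∂_2 has invariant factor 2 > 1, so H_1 = Z_2.
  H_2: rank ker ∂_2 − rank ∂_3 = (12 − 12) − 0 = 0, and there is no ∂_3, so H_2 = 0.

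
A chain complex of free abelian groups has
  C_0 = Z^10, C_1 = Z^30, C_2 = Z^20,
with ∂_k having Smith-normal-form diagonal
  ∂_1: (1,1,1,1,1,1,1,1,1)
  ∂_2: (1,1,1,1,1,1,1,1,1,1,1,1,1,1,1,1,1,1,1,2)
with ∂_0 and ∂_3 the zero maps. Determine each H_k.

H_0 ≅ Z,  H_1 ≅ Z × Z/2,  H_2 = 0.

H_0: b_0 = 10 − 0 − 9 = 1; torsion from ∂_1 factors > 1: none. So H_0 ≅ Z.
H_1: b_1 = 30 − 9 − 20 = 1; torsion from ∂_2 factors > 1: [2]. So H_1 ≅ Z × Z/2.
H_2: b_2 = 20 − 20 − 0 = 0; torsion from ∂_3 factors > 1: none. So H_2 ≅ 0.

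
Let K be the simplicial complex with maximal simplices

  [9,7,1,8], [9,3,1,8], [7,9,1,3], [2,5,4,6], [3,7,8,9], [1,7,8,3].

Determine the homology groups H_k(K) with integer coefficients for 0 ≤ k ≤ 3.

H_0 ≅ Z^2,  H_1 = 0,  H_2 = 0,  H_3 ≅ Z.

Fix the vertex order 1 < 2 < 3 < 4 < 5 < 6 < 7 < 8 < 9 and write every simplex with vertices in increasing order. Then dim K = 3 and the simplices of K are:

  0-simplices (9): [1], [2], [3], [4], [5], [6], [7], [8], [9]
  1-simplices (16): [1,3], [1,7], [1,8], [1,9], [2,4], [2,5], [2,6], [3,7], [3,8], [3,9], [4,5], [4,6], [5,6], [7,8], [7,9], [8,9]
  2-simplices (14): [1,3,7], [1,3,8], [1,3,9], [1,7,8], [1,7,9], [1,8,9], [2,4,5], [2,4,6], [2,5,6], [3,7,8], [3,7,9], [3,8,9], [4,5,6], [7,8,9]
  3-simplices (6): [1,3,7,8], [1,3,7,9], [1,3,8,9], [1,7,8,9], [2,4,5,6], [3,7,8,9]

Hence C_0 ≅ Z^9, C_1 ≅ Z^16, C_2 ≅ Z^14, C_3 ≅ Z^6.

∂_1: C_1 → C_0 is given by ∂[p,q] = [q] − [p].
The 9×16 boundary matrix has rank 7 and Smith normal form diag(1,1,1,1,1,1,1).

The boundary map ∂_2: C_2 → C_1 maps a triangle to the signed sum of its edges. For instance
  ∂[3,8,9] = [8,9] − [3,9] + [3,8],
  ∂[2,5,6] = [5,6] − [2,6] + [2,5].
The 16×14 boundary matrix has rank 9 and Smith normal form diag(1,1,1,1,1,1,1,1,1).

∂_3: C_3 → C_2 sends each 3-simplex σ to the alternating sum Σ_i (−1)^i (σ with its i-th vertex removed). For instance
  ∂[3,7,8,9] = [7,8,9] − [3,8,9] + [3,7,9] − [3,7,8],
  ∂[1,3,8,9] = [3,8,9] − [1,8,9] + [1,3,9] − [1,3,8].
The 14×6 boundary matrix has rank 5 and Smith normal form diag(1,1,1,1,1).

Now H_k = ker ∂_k / im ∂_{k+1}, so:

  H_0: rank C_0 − rank ∂_1 = 9 − 7 = 2, and the invariant factors of ∂_1 are all 1, so H_0 ≅ Z^2.
  H_1: rank ker ∂_1 − rank ∂_2 = (16 − 7) − 9 = 0, and the invariant factors of ∂_2 are all 1, so H_1 ≅ 0.
  H_2: rank ker ∂_2 − rank ∂_3 = (14 − 9) − 5 = 0, and the invariant factors of ∂_3 are all 1, so H_2 ≅ 0.
  H_3: rank ker ∂_3 − rank ∂_4 = (6 − 5) − 0 = 1, and there is no ∂_4, so H_3 ≅ Z.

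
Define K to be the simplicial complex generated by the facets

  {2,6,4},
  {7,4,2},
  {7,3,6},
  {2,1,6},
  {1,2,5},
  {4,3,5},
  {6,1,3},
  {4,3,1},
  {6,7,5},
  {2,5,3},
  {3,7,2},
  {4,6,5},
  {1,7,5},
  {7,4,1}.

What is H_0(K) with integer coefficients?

H_0 = Z.

Take the total order 1 < 2 < 3 < 4 < 5 < 6 < 7 on the vertex set. Then K (dimension 2) consists of the simplices:

  0-simplices (7): [1], [2], [3], [4], [5], [6], [7]
  1-simplices (21): [1,2], [1,3], [1,4], [1,5], [1,6], [1,7], [2,3], [2,4], [2,5], [2,6], [2,7], [3,4], [3,5], [3,6], [3,7], [4,5], [4,6], [4,7], [5,6], [5,7], [6,7]
  2-simplices (14): [1,2,5], [1,2,6], [1,3,4], [1,3,6], [1,4,7], [1,5,7], [2,3,5], [2,3,7], [2,4,6], [2,4,7], [3,4,5], [3,6,7], [4,5,6], [5,6,7]

giving chain groups C_0 ≅ Z^7, C_1 ≅ Z^21, C_2 ≅ Z^14.

The boundary map ∂_1: C_1 → C_0 maps an edge to its endpoints' difference, ∂[p,q] = q − p.
This gives a 7×21 integer matrix of rank 6; reducing to Smith normal form yields diagonal entries (1,1,1,1,1,1).

The boundary map ∂_2: C_2 → C_1 maps a triangle to the signed sum of its edges. For instance
  ∂[1,4,7] = [4,7] − [1,7] + [1,4],
  ∂[1,3,6] = [3,6] − [1,6] + [1,3].
As a 21×14 matrix over Z this has rank 13, with invariant factors (1,1,1,1,1,1,1,1,1,1,1,1,1).

Now H_k = ker ∂_k / im ∂_{k+1}, so:

  H_0: rank C_0 − rank ∂_1 = 7 − 6 = 1, and the invariant factors of ∂_1 are all 1, so H_0 ≅ Z.

(K is a triangulation of the torus T^2.)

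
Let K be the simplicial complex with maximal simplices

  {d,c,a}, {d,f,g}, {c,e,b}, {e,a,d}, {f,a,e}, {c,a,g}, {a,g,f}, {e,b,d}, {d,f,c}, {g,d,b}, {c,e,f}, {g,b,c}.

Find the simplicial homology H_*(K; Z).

We work with the vertex ordering a < b < c < d < e < f < g. The simplices of K, each written with vertices in increasing order, are:

  0-simplices (7): a, b, c, d, e, f, g
  1-simplices (18): ac, ad, ae, af, ag, bc, bd, be, bg, cd, ce, cf, cg, de, df, dg, ef, fg
  2-simplices (12): acd, acg, ade, aef, afg, bce, bcg, bde, bdg, cdf, cef, dfg

giving chain groups C_0 ≅ Z^7, C_1 ≅ Z^18, C_2 ≅ Z^12.

The boundary map ∂_1: C_1 → C_0 maps an edge to its endpoints' difference, ∂[p,q] = q − p. For instance
  ∂ac = c − a.
The resulting 7×18 matrix has rank 6, and its Smith normal form has invariant factors (1,1,1,1,1,1).

∂_2: C_2 → C_1 maps a triangle to the signed sum of its edges. For instance
  ∂cef = ef − cf + ce,
  ∂cdf = df − cf + cd.
The resulting 18×12 matrix has rank 12, and its Smith normal form has invariant factors (1,1,1,1,1,1,1,1,1,1,1,2).

Reading off H_k = ker ∂_k / im ∂_{k+1}:

  H_0: rank C_0 − rank ∂_1 = 7 − 6 = 1, and the invariant factors of ∂_1 are all 1, so H_0 = Z.
  H_1: rank ker ∂_1 − rank ∂_2 = (18 − 6) − 12 = 0, and ∂_2 has invariant factor 2 > 1, so H_1 = Z/2Z.
  H_2: rank ker ∂_2 − rank ∂_3 = (12 − 12) − 0 = 0, and there is no ∂_3, so H_2 = 0.

H_0 = Z,  H_1 = Z/2Z,  H_2 = 0.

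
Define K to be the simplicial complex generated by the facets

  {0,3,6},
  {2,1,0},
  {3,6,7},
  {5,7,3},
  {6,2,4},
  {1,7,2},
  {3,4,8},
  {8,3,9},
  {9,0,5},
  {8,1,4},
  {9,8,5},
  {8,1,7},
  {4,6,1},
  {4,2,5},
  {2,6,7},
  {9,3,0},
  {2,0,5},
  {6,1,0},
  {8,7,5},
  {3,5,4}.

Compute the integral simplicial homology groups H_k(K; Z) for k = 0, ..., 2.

Fix the vertex order 0 < 1 < 2 < 3 < 4 < 5 < 6 < 7 < 8 < 9 and write every simplex with vertices in increasing order. Then dim K = 2 and the simplices of K are:

  0-simplices (10): [0], [1], [2], [3], [4], [5], [6], [7], [8], [9]
  1-simplices (30): (30 of them)
  2-simplices (20): (20 of them)

Hence C_0 ≅ Z^10, C_1 ≅ Z^30, C_2 ≅ Z^20.

Boundary ∂_1: C_1 → C_0 sends each edge [p,q] (with p < q) to q − p. For instance
  ∂[3,5] = [5] − [3].
As a 10×30 matrix over Z this has rank 9, with invariant factors (1,1,1,1,1,1,1,1,1).

Boundary ∂_2: C_2 → C_1 sends each 2-simplex [p,q,r] to [q,r] − [p,r] + [p,q]. For instance
  ∂[3,4,5] = [4,5] − [3,5] + [3,4],
  ∂[1,2,7] = [2,7] − [1,7] + [1,2].
This gives a 30×20 integer matrix of rank 20; reducing to Smith normal form yields diagonal entries (1,1,1,1,1,1,1,1,1,1,1,1,1,1,1,1,1,1,1,2).

From H_k ≅ ker(∂_k) / im(∂_{k+1}) we obtain:

  H_0: rank C_0 − rank ∂_1 = 10 − 9 = 1, and the invariant factors of ∂_1 are all 1, so H_0 = Z.
  H_1: rank ker ∂_1 − rank ∂_2 = (30 − 9) − 20 = 1, and ∂_2 has invariant factor 2 > 1, so H_1 = Z ⊕ Z_2.
  H_2: rank ker ∂_2 − rank ∂_3 = (20 − 20) − 0 = 0, and there is no ∂_3, so H_2 = 0.

H_0 ≅ Z,  H_1 ≅ Z ⊕ Z_2,  H_2 = 0.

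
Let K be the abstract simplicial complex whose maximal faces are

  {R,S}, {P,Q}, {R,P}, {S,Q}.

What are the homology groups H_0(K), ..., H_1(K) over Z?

We work with the vertex ordering P < Q < R < S. The simplices of K, each written with vertices in increasing order, are:

  0-simplices (4): P, Q, R, S
  1-simplices (4): PQ, PR, QS, RS

Hence C_0 ≅ Z^4, C_1 ≅ Z^4.

The boundary map ∂_1: C_1 → C_0 sends each edge [p,q] (with p < q) to q − p.
As a 4×4 matrix over Z this has rank 3, with invariant factors (1,1,1).

Computing H_k = (kernel of ∂_k) / (image of ∂_{k+1}):

  H_0: rank C_0 − rank ∂_1 = 4 − 3 = 1, and the invariant factors of ∂_1 are all 1, so H_0 ≅ Z.
  H_1: rank ker ∂_1 − rank ∂_2 = (4 − 3) − 0 = 1, and there is no ∂_2, so H_1 ≅ Z.

As a check, the Euler characteristic is 4 − 4 = 0, which agrees with 1 − 1 = 0.

H_0 = Z,  H_1 = Z.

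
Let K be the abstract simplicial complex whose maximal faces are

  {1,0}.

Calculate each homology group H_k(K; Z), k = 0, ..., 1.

We work with the vertex ordering 0 < 1. The simplices of K, each written with vertices in increasing order, are:

  0-simplices (2): [0], [1]
  1-simplices (1): [0,1]

giving chain groups C_0 ≅ Z^2, C_1 ≅ Z^1.

Boundary ∂_1: C_1 → C_0 sends each edge [p,q] (with p < q) to q − p. For instance
  ∂[0,1] = [1] − [0].
The resulting 2×1 matrix has rank 1, and its Smith normal form has invariant factors (1).

Computing H_k = (kernel of ∂_k) / (image of ∂_{k+1}):

  H_0: rank C_0 − rank ∂_1 = 2 − 1 = 1, and the invariant factors of ∂_1 are all 1, so H_0 = Z.
  H_1: rank ker ∂_1 − rank ∂_2 = (1 − 1) − 0 = 0, and there is no ∂_2, so H_1 = 0.

(K is a triangulation of the 1-simplex.)

H_0 = Z,  H_1 = 0.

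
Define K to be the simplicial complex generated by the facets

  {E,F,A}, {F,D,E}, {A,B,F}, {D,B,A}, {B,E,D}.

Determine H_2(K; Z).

Order the vertices as A < B < D < E < F. Listing each simplex with vertices in this order, K has dimension 2 with simplices:

  0-simplices (5): A, B, D, E, F
  1-simplices (10): AB, AD, AE, AF, BD, BE, BF, DE, DF, EF
  2-simplices (5): ABD, ABF, AEF, BDE, DEF

giving chain groups C_0 ≅ Z^5, C_1 ≅ Z^10, C_2 ≅ Z^5.

∂_1: C_1 → C_0 is given by ∂[p,q] = [q] − [p]. For instance
  ∂AF = F − A.
The resulting 5×10 matrix has rank 4, and its Smith normal form has invariant factors (1,1,1,1).

The boundary map ∂_2: C_2 → C_1 maps a triangle to the signed sum of its edges. For instance
  ∂ABD = BD − AD + AB,
  ∂ABF = BF − AF + AB.
The 10×5 boundary matrix has rank 5 and Smith normal form diag(1,1,1,1,1).

Computing H_k = (kernel of ∂_k) / (image of ∂_{k+1}):

  H_2: rank ker ∂_2 − rank ∂_3 = (5 − 5) − 0 = 0, and there is no ∂_3, so H_2 ≅ 0.

H_2 ≅ 0.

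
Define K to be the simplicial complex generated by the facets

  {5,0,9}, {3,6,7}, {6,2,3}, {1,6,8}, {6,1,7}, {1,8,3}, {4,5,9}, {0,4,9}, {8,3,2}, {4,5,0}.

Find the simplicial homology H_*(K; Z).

We work with the vertex ordering 0 < 1 < 2 < 3 < 4 < 5 < 6 < 7 < 8 < 9. The simplices of K, each written with vertices in increasing order, are:

  0-simplices (10): [0], [1], [2], [3], [4], [5], [6], [7], [8], [9]
  1-simplices (18): [0,4], [0,5], [0,9], [1,3], [1,6], [1,7], [1,8], [2,3], [2,6], [2,8], [3,6], [3,7], [3,8], [4,5], [4,9], [5,9], [6,7], [6,8]
  2-simplices (10): [0,4,5], [0,4,9], [0,5,9], [1,3,8], [1,6,7], [1,6,8], [2,3,6], [2,3,8], [3,6,7], [4,5,9]

giving chain groups C_0 ≅ Z^10, C_1 ≅ Z^18, C_2 ≅ Z^10.

∂_1: C_1 → C_0 maps an edge to its endpoints' difference, ∂[p,q] = q − p. For instance
  ∂[2,3] = [3] − [2].
This gives a 10×18 integer matrix of rank 8; reducing to Smith normal form yields diagonal entries (1,1,1,1,1,1,1,1).

∂_2: C_2 → C_1 acts by ∂[p,q,r] = [q,r] − [p,r] + [p,q]. For instance
  ∂[0,4,5] = [4,5] − [0,5] + [0,4],
  ∂[0,4,9] = [4,9] − [0,9] + [0,4].
The resulting 18×10 matrix has rank 9, and its Smith normal form has invariant factors (1,1,1,1,1,1,1,1,1).

From H_k ≅ ker(∂_k) / im(∂_{k+1}) we obtain:

  H_0: rank C_0 − rank ∂_1 = 10 − 8 = 2, and the invariant factors of ∂_1 are all 1, so H_0 ≅ Z^2.
  H_1: rank ker ∂_1 − rank ∂_2 = (18 − 8) − 9 = 1, and the invariant factors of ∂_2 are all 1, so H_1 ≅ Z.
  H_2: rank ker ∂_2 − rank ∂_3 = (10 − 9) − 0 = 1, and there is no ∂_3, so H_2 ≅ Z.

(K is a triangulation of the disjoint union of the cylinder S^1 x I and the 2-sphere S^2.)

H_0 = Z^2,  H_1 = Z,  H_2 = Z.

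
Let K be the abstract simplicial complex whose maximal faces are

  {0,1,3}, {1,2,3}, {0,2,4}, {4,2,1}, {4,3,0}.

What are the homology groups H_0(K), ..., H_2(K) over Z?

Order the vertices as 0 < 1 < 2 < 3 < 4. Listing each simplex with vertices in this order, K has dimension 2 with simplices:

  0-simplices (5): [0], [1], [2], [3], [4]
  1-simplices (10): [0,1], [0,2], [0,3], [0,4], [1,2], [1,3], [1,4], [2,3], [2,4], [3,4]
  2-simplices (5): [0,1,3], [0,2,4], [0,3,4], [1,2,3], [1,2,4]

so the chain groups are C_0 ≅ Z^5, C_1 ≅ Z^10, C_2 ≅ Z^5.

Boundary ∂_1: C_1 → C_0 sends each edge [p,q] (with p < q) to q − p. For instance
  ∂[1,4] = [4] − [1].
This gives a 5×10 integer matrix of rank 4; reducing to Smith normal form yields diagonal entries (1,1,1,1).

∂_2: C_2 → C_1 acts by ∂[p,q,r] = [q,r] − [p,r] + [p,q]. For instance
  ∂[1,2,4] = [2,4] − [1,4] + [1,2],
  ∂[1,2,3] = [2,3] − [1,3] + [1,2].
The 10×5 boundary matrix has rank 5 and Smith normal form diag(1,1,1,1,1).

Now H_k = ker ∂_k / im ∂_{k+1}, so:

  H_0: rank C_0 − rank ∂_1 = 5 − 4 = 1, and the invariant factors of ∂_1 are all 1, so H_0 ≅ Z.
  H_1: rank ker ∂_1 − rank ∂_2 = (10 − 4) − 5 = 1, and the invariant factors of ∂_2 are all 1, so H_1 ≅ Z.
  H_2: rank ker ∂_2 − rank ∂_3 = (5 − 5) − 0 = 0, and there is no ∂_3, so H_2 ≅ 0.

(K is a triangulation of the Möbius band.)

H_0 = Z,  H_1 = Z,  H_2 = 0.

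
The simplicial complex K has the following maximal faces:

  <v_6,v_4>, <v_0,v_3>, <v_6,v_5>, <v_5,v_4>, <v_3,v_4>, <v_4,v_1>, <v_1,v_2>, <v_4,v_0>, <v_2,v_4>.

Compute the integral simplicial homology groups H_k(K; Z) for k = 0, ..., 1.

H_0 ≅ Z,  H_1 ≅ Z^3.

Fix the vertex order v_0 < v_1 < v_2 < v_3 < v_4 < v_5 < v_6 and write every simplex with vertices in increasing order. Then dim K = 1 and the simplices of K are:

  0-simplices (7): [v_0], [v_1], [v_2], [v_3], [v_4], [v_5], [v_6]
  1-simplices (9): [v_0,v_3], [v_0,v_4], [v_1,v_2], [v_1,v_4], [v_2,v_4], [v_3,v_4], [v_4,v_5], [v_4,v_6], [v_5,v_6]

giving chain groups C_0 ≅ Z^7, C_1 ≅ Z^9.

Boundary ∂_1: C_1 → C_0 is given by ∂[p,q] = [q] − [p].
As a 7×9 matrix over Z this has rank 6, with invariant factors (1,1,1,1,1,1).

Reading off H_k = ker ∂_k / im ∂_{k+1}:

  H_0: rank C_0 − rank ∂_1 = 7 − 6 = 1, and the invariant factors of ∂_1 are all 1, so H_0 = Z.
  H_1: rank ker ∂_1 − rank ∂_2 = (9 − 6) − 0 = 3, and there is no ∂_2, so H_1 = Z^3.

As a check, the Euler characteristic is 7 − 9 = -2, which agrees with 1 − 3 = -2.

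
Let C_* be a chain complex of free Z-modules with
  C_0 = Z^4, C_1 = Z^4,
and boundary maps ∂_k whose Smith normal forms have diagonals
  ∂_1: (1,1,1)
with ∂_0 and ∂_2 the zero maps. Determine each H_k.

H_0 = Z,  H_1 = Z.

H_0: b_0 = 4 − 0 − 3 = 1; torsion from ∂_1 factors > 1: none. So H_0 = Z.
H_1: b_1 = 4 − 3 − 0 = 1; torsion from ∂_2 factors > 1: none. So H_1 = Z.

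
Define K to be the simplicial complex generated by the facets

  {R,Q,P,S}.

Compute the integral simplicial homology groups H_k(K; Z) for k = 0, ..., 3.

H_0 = Z,  H_1 = 0,  H_2 = 0,  H_3 = 0.

Order the vertices as P < Q < R < S. Listing each simplex with vertices in this order, K has dimension 3 with simplices:

  0-simplices (4): P, Q, R, S
  1-simplices (6): PQ, PR, PS, QR, QS, RS
  2-simplices (4): PQR, PQS, PRS, QRS
  3-simplices (1): PQRS

so the chain groups are C_0 ≅ Z^4, C_1 ≅ Z^6, C_2 ≅ Z^4, C_3 ≅ Z^1.

The boundary map ∂_1: C_1 → C_0 sends each edge [p,q] (with p < q) to q − p. For instance
  ∂RS = S − R.
As a 4×6 matrix over Z this has rank 3, with invariant factors (1,1,1).

Boundary ∂_2: C_2 → C_1 acts by ∂[p,q,r] = [q,r] − [p,r] + [p,q]. For instance
  ∂QRS = RS − QS + QR,
  ∂PRS = RS − PS + PR.
As a 6×4 matrix over Z this has rank 3, with invariant factors (1,1,1).

Boundary ∂_3: C_3 → C_2 sends each 3-simplex σ to the alternating sum Σ_i (−1)^i (σ with its i-th vertex removed). For instance
  ∂PQRS = QRS − PRS + PQS − PQR.
As a 4×1 matrix over Z this has rank 1, with invariant factors (1).

Computing H_k = (kernel of ∂_k) / (image of ∂_{k+1}):

  H_0: rank C_0 − rank ∂_1 = 4 − 3 = 1, and the invariant factors of ∂_1 are all 1, so H_0 ≅ Z.
  H_1: rank ker ∂_1 − rank ∂_2 = (6 − 3) − 3 = 0, and the invariant factors of ∂_2 are all 1, so H_1 ≅ 0.
  H_2: rank ker ∂_2 − rank ∂_3 = (4 − 3) − 1 = 0, and the invariant factors of ∂_3 are all 1, so H_2 ≅ 0.
  H_3: rank ker ∂_3 − rank ∂_4 = (1 − 1) − 0 = 0, and there is no ∂_4, so H_3 ≅ 0.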